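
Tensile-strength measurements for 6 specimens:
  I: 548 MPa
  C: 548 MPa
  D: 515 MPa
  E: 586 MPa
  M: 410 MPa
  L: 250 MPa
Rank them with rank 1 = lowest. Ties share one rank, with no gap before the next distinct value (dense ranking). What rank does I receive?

4

Sorted (ascending): 250, 410, 515, 548, 548, 586
The 2 values of 548 share dense rank 4.
Remaining distinct values take the next consecutive integers.
I has value 548 MPa → rank 4.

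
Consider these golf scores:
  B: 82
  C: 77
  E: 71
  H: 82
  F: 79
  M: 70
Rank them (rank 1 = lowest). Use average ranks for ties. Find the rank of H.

5.5

Sorted (ascending): 70, 71, 77, 79, 82, 82
The 2 values of 82 occupy positions 5–6 → average rank (5+6)/2 = 5.5.
H has value 82 → rank 5.5.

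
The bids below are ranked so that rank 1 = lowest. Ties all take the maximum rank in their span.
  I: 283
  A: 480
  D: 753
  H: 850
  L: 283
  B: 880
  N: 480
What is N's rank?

Sorted (ascending): 283, 283, 480, 480, 753, 850, 880
The 2 values of 283 occupy positions 1–2 → each gets rank 2.
The 2 values of 480 occupy positions 3–4 → each gets rank 4.
N has value 480 → rank 4.

4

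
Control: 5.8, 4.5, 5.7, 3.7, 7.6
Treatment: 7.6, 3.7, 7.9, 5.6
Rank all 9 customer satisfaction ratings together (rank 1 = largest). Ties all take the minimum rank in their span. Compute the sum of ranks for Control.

Sorted (descending): 7.9, 7.6, 7.6, 5.8, 5.7, 5.6, 4.5, 3.7, 3.7
The 2 values of 7.6 occupy positions 2–3 → each gets rank 2.
The 2 values of 3.7 occupy positions 8–9 → each gets rank 8.
Control values → pooled ranks: 5.8→4, 4.5→7, 5.7→5, 3.7→8, 7.6→2
Rank sum = 4 + 7 + 5 + 8 + 2 = 26

26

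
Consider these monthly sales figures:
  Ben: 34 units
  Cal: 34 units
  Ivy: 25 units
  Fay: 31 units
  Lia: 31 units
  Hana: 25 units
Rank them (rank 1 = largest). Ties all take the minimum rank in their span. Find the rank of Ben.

1

Sorted (descending): 34, 34, 31, 31, 25, 25
The 2 values of 34 occupy positions 1–2 → each gets rank 1.
The 2 values of 31 occupy positions 3–4 → each gets rank 3.
The 2 values of 25 occupy positions 5–6 → each gets rank 5.
Ben has value 34 units → rank 1.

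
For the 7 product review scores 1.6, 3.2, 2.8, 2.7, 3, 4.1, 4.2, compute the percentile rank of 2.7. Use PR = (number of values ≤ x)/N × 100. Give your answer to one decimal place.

N = 7.
Strictly below 2.7: 1. Equal to 2.7: 1.
PR = 2/7 × 100 = 28.6

28.6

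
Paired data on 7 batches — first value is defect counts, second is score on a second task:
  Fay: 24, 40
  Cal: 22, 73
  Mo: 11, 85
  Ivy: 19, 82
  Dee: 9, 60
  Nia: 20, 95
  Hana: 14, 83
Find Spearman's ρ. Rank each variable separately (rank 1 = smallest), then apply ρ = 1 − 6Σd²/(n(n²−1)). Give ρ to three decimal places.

-0.250

Ranks of variable 1: 7, 6, 2, 4, 1, 5, 3
Ranks of variable 2: 1, 3, 6, 4, 2, 7, 5
d = r₁ − r₂: 6, 3, -4, 0, -1, -2, -2
d²: 36, 9, 16, 0, 1, 4, 4; Σd² = 70
ρ = 1 − 6·70/(7·48) = 1 − 420/336 = -0.250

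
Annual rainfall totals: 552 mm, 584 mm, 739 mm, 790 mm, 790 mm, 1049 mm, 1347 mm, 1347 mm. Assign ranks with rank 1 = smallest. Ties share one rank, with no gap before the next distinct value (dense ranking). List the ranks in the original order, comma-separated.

Sorted (ascending): 552, 584, 739, 790, 790, 1049, 1347, 1347
The 2 values of 790 share dense rank 4.
The 2 values of 1347 share dense rank 6.
Remaining distinct values take the next consecutive integers.

1, 2, 3, 4, 4, 5, 6, 6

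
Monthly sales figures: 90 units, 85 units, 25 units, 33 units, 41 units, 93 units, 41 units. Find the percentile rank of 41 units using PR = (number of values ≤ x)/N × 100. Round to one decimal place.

N = 7.
Strictly below 41: 2. Equal to 41: 2.
PR = 4/7 × 100 = 57.1

57.1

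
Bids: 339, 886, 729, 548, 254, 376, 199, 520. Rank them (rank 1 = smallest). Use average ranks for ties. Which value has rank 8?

Sorted (ascending): 199, 254, 339, 376, 520, 548, 729, 886
No ties — each value takes its position as its rank.
Rank 8 → value 886.

886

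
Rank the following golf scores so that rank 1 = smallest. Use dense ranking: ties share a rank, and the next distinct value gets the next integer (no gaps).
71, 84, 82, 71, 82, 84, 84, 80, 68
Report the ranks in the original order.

Sorted (ascending): 68, 71, 71, 80, 82, 82, 84, 84, 84
The 2 values of 71 share dense rank 2.
The 2 values of 82 share dense rank 4.
The 3 values of 84 share dense rank 5.
Remaining distinct values take the next consecutive integers.

2, 5, 4, 2, 4, 5, 5, 3, 1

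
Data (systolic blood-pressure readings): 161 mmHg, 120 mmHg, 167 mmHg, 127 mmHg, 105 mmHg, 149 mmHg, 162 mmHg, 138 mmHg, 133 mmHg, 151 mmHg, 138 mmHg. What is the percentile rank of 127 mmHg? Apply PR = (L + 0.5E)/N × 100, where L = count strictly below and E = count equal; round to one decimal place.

N = 11.
Strictly below 127: 2. Equal to 127: 1.
PR = (2 + 0.5·1)/11 × 100 = 22.7

22.7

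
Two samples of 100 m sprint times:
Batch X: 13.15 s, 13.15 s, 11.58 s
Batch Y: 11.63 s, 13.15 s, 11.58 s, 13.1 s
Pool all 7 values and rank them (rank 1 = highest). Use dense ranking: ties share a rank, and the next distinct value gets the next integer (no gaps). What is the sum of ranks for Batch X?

6

Sorted (descending): 13.15, 13.15, 13.15, 13.1, 11.63, 11.58, 11.58
The 3 values of 13.15 share dense rank 1.
The 2 values of 11.58 share dense rank 4.
Remaining distinct values take the next consecutive integers.
Batch X values → pooled ranks: 13.15→1, 13.15→1, 11.58→4
Rank sum = 1 + 1 + 4 = 6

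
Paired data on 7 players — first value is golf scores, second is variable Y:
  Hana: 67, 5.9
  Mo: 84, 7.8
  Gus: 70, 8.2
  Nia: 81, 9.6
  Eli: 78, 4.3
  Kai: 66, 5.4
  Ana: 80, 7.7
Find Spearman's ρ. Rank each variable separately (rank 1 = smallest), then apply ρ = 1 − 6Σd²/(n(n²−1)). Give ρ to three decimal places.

0.536

Ranks of variable 1: 2, 7, 3, 6, 4, 1, 5
Ranks of variable 2: 3, 5, 6, 7, 1, 2, 4
d = r₁ − r₂: -1, 2, -3, -1, 3, -1, 1
d²: 1, 4, 9, 1, 9, 1, 1; Σd² = 26
ρ = 1 − 6·26/(7·48) = 1 − 156/336 = 0.536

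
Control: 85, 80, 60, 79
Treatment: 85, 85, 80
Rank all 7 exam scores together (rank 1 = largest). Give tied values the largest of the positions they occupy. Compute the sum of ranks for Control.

Sorted (descending): 85, 85, 85, 80, 80, 79, 60
The 3 values of 85 occupy positions 1–3 → each gets rank 3.
The 2 values of 80 occupy positions 4–5 → each gets rank 5.
Control values → pooled ranks: 85→3, 80→5, 60→7, 79→6
Rank sum = 3 + 5 + 7 + 6 = 21

21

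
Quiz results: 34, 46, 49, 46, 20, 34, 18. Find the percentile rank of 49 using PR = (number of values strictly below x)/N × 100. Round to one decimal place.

N = 7.
Strictly below 49: 6. Equal to 49: 1.
PR = 6/7 × 100 = 85.7

85.7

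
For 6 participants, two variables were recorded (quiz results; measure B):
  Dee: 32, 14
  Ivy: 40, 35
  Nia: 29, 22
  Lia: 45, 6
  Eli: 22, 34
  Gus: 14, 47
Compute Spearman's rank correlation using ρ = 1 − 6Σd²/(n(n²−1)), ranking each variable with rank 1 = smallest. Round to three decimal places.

-0.657

Ranks of variable 1: 4, 5, 3, 6, 2, 1
Ranks of variable 2: 2, 5, 3, 1, 4, 6
d = r₁ − r₂: 2, 0, 0, 5, -2, -5
d²: 4, 0, 0, 25, 4, 25; Σd² = 58
ρ = 1 − 6·58/(6·35) = 1 − 348/210 = -0.657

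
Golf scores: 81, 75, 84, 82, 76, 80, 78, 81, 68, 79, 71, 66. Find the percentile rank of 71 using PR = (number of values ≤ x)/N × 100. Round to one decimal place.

N = 12.
Strictly below 71: 2. Equal to 71: 1.
PR = 3/12 × 100 = 25.0

25.0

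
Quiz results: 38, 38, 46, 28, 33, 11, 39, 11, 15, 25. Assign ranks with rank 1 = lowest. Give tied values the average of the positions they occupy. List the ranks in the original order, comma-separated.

Sorted (ascending): 11, 11, 15, 25, 28, 33, 38, 38, 39, 46
The 2 values of 11 occupy positions 1–2 → average rank (1+2)/2 = 1.5.
The 2 values of 38 occupy positions 7–8 → average rank (7+8)/2 = 7.5.

7.5, 7.5, 10, 5, 6, 1.5, 9, 1.5, 3, 4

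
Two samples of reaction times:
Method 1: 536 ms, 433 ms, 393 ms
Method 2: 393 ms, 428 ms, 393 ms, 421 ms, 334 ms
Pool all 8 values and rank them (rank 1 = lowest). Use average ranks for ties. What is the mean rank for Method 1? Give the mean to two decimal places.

6.00

Sorted (ascending): 334, 393, 393, 393, 421, 428, 433, 536
The 3 values of 393 occupy positions 2–4 → average rank 3.
Method 1 values → pooled ranks: 536→8, 433→7, 393→3
Mean rank = (8 + 7 + 3) / 3 = 6.00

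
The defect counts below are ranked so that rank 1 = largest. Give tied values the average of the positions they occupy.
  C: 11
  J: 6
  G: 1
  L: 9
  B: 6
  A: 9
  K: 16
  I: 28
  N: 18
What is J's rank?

Sorted (descending): 28, 18, 16, 11, 9, 9, 6, 6, 1
The 2 values of 9 occupy positions 5–6 → average rank (5+6)/2 = 5.5.
The 2 values of 6 occupy positions 7–8 → average rank (7+8)/2 = 7.5.
J has value 6 → rank 7.5.

7.5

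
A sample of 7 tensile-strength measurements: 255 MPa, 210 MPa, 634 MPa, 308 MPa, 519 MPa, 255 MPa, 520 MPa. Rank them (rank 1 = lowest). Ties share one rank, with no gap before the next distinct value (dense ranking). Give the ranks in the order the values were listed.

2, 1, 6, 3, 4, 2, 5

Sorted (ascending): 210, 255, 255, 308, 519, 520, 634
The 2 values of 255 share dense rank 2.
Remaining distinct values take the next consecutive integers.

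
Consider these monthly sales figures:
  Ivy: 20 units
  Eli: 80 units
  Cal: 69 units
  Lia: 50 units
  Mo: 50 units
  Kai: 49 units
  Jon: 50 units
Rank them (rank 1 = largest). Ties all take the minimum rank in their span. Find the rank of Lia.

Sorted (descending): 80, 69, 50, 50, 50, 49, 20
The 3 values of 50 occupy positions 3–5 → each gets rank 3.
Lia has value 50 units → rank 3.

3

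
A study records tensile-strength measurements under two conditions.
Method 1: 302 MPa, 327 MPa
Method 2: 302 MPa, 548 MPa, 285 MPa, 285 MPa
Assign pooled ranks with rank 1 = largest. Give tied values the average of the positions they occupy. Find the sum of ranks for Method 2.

Sorted (descending): 548, 327, 302, 302, 285, 285
The 2 values of 302 occupy positions 3–4 → average rank (3+4)/2 = 3.5.
The 2 values of 285 occupy positions 5–6 → average rank (5+6)/2 = 5.5.
Method 2 values → pooled ranks: 302→3.5, 548→1, 285→5.5, 285→5.5
Rank sum = 3.5 + 1 + 5.5 + 5.5 = 15.5

15.5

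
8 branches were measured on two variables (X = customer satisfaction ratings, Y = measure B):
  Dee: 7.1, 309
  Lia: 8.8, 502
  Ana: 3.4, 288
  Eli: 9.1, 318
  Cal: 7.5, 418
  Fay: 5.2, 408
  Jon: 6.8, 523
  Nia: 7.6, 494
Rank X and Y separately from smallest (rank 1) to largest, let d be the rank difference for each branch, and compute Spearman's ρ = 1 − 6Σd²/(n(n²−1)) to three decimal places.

0.310

Ranks of variable 1: 4, 7, 1, 8, 5, 2, 3, 6
Ranks of variable 2: 2, 7, 1, 3, 5, 4, 8, 6
d = r₁ − r₂: 2, 0, 0, 5, 0, -2, -5, 0
d²: 4, 0, 0, 25, 0, 4, 25, 0; Σd² = 58
ρ = 1 − 6·58/(8·63) = 1 − 348/504 = 0.310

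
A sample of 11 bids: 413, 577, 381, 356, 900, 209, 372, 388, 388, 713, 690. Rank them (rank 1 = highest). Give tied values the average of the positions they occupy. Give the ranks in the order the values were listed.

5, 4, 8, 10, 1, 11, 9, 6.5, 6.5, 2, 3

Sorted (descending): 900, 713, 690, 577, 413, 388, 388, 381, 372, 356, 209
The 2 values of 388 occupy positions 6–7 → average rank (6+7)/2 = 6.5.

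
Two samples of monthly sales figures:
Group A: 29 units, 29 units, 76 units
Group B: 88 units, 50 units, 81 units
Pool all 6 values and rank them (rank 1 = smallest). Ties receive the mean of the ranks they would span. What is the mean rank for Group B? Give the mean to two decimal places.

Sorted (ascending): 29, 29, 50, 76, 81, 88
The 2 values of 29 occupy positions 1–2 → average rank (1+2)/2 = 1.5.
Group B values → pooled ranks: 88→6, 50→3, 81→5
Mean rank = (6 + 3 + 5) / 3 = 4.67

4.67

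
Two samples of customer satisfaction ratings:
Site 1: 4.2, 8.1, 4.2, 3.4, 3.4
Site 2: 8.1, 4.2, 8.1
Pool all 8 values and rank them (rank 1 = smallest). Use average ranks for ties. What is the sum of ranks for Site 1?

18

Sorted (ascending): 3.4, 3.4, 4.2, 4.2, 4.2, 8.1, 8.1, 8.1
The 2 values of 3.4 occupy positions 1–2 → average rank (1+2)/2 = 1.5.
The 3 values of 4.2 occupy positions 3–5 → average rank 4.
The 3 values of 8.1 occupy positions 6–8 → average rank 7.
Site 1 values → pooled ranks: 4.2→4, 8.1→7, 4.2→4, 3.4→1.5, 3.4→1.5
Rank sum = 4 + 7 + 4 + 1.5 + 1.5 = 18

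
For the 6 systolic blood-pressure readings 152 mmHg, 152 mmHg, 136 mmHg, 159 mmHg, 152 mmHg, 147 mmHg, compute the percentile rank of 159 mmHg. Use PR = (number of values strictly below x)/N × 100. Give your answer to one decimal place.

83.3

N = 6.
Strictly below 159: 5. Equal to 159: 1.
PR = 5/6 × 100 = 83.3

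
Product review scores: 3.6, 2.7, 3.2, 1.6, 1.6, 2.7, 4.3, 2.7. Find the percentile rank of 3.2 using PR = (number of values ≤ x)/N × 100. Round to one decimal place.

N = 8.
Strictly below 3.2: 5. Equal to 3.2: 1.
PR = 6/8 × 100 = 75.0

75.0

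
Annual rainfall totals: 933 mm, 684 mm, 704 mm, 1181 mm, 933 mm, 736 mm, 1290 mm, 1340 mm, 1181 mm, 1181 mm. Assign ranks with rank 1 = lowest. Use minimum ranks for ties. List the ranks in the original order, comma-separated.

Sorted (ascending): 684, 704, 736, 933, 933, 1181, 1181, 1181, 1290, 1340
The 2 values of 933 occupy positions 4–5 → each gets rank 4.
The 3 values of 1181 occupy positions 6–8 → each gets rank 6.

4, 1, 2, 6, 4, 3, 9, 10, 6, 6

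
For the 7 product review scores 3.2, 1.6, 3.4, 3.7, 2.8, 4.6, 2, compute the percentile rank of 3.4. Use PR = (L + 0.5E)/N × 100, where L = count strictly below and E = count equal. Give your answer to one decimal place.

N = 7.
Strictly below 3.4: 4. Equal to 3.4: 1.
PR = (4 + 0.5·1)/7 × 100 = 64.3

64.3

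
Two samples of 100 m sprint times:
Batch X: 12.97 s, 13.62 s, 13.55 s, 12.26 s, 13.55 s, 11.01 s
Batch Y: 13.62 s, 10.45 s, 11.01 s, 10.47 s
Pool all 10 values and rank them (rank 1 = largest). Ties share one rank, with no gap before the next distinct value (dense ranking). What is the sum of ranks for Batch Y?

Sorted (descending): 13.62, 13.62, 13.55, 13.55, 12.97, 12.26, 11.01, 11.01, 10.47, 10.45
The 2 values of 13.62 share dense rank 1.
The 2 values of 13.55 share dense rank 2.
The 2 values of 11.01 share dense rank 5.
Remaining distinct values take the next consecutive integers.
Batch Y values → pooled ranks: 13.62→1, 10.45→7, 11.01→5, 10.47→6
Rank sum = 1 + 7 + 5 + 6 = 19

19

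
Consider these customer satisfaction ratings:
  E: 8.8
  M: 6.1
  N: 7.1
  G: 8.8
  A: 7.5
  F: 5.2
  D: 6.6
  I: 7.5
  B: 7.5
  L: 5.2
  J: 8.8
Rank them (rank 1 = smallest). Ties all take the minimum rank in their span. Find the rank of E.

Sorted (ascending): 5.2, 5.2, 6.1, 6.6, 7.1, 7.5, 7.5, 7.5, 8.8, 8.8, 8.8
The 2 values of 5.2 occupy positions 1–2 → each gets rank 1.
The 3 values of 7.5 occupy positions 6–8 → each gets rank 6.
The 3 values of 8.8 occupy positions 9–11 → each gets rank 9.
E has value 8.8 → rank 9.

9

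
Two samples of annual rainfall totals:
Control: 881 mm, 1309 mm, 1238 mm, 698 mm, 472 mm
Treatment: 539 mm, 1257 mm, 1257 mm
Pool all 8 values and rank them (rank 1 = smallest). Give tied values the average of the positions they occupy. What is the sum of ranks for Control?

21

Sorted (ascending): 472, 539, 698, 881, 1238, 1257, 1257, 1309
The 2 values of 1257 occupy positions 6–7 → average rank (6+7)/2 = 6.5.
Control values → pooled ranks: 881→4, 1309→8, 1238→5, 698→3, 472→1
Rank sum = 4 + 8 + 5 + 3 + 1 = 21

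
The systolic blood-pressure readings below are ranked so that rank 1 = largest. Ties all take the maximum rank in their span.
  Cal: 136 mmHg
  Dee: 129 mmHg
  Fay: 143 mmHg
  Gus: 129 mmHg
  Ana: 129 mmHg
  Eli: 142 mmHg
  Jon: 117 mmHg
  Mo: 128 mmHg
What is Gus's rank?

Sorted (descending): 143, 142, 136, 129, 129, 129, 128, 117
The 3 values of 129 occupy positions 4–6 → each gets rank 6.
Gus has value 129 mmHg → rank 6.

6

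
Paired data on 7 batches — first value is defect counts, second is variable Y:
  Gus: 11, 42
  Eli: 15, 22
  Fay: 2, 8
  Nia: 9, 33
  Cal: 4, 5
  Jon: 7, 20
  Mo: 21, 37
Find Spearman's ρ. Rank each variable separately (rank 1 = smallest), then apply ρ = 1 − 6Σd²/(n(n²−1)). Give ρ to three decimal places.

0.786

Ranks of variable 1: 5, 6, 1, 4, 2, 3, 7
Ranks of variable 2: 7, 4, 2, 5, 1, 3, 6
d = r₁ − r₂: -2, 2, -1, -1, 1, 0, 1
d²: 4, 4, 1, 1, 1, 0, 1; Σd² = 12
ρ = 1 − 6·12/(7·48) = 1 − 72/336 = 0.786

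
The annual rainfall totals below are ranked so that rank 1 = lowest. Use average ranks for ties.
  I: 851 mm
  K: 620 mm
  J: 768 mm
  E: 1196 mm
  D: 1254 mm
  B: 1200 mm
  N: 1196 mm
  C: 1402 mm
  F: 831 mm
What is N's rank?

5.5

Sorted (ascending): 620, 768, 831, 851, 1196, 1196, 1200, 1254, 1402
The 2 values of 1196 occupy positions 5–6 → average rank (5+6)/2 = 5.5.
N has value 1196 mm → rank 5.5.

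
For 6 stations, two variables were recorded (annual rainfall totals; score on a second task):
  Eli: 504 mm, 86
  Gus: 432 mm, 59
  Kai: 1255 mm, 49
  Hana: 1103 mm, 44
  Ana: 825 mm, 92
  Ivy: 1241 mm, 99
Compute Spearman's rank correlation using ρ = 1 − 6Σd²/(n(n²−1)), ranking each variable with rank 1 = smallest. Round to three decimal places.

Ranks of variable 1: 2, 1, 6, 4, 3, 5
Ranks of variable 2: 4, 3, 2, 1, 5, 6
d = r₁ − r₂: -2, -2, 4, 3, -2, -1
d²: 4, 4, 16, 9, 4, 1; Σd² = 38
ρ = 1 − 6·38/(6·35) = 1 − 228/210 = -0.086

-0.086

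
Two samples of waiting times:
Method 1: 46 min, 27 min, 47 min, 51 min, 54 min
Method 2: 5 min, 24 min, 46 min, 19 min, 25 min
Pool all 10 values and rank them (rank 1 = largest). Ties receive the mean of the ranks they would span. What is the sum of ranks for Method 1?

Sorted (descending): 54, 51, 47, 46, 46, 27, 25, 24, 19, 5
The 2 values of 46 occupy positions 4–5 → average rank (4+5)/2 = 4.5.
Method 1 values → pooled ranks: 46→4.5, 27→6, 47→3, 51→2, 54→1
Rank sum = 4.5 + 6 + 3 + 2 + 1 = 16.5

16.5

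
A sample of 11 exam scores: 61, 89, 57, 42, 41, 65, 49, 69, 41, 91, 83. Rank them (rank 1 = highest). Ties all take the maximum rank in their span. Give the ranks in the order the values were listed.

Sorted (descending): 91, 89, 83, 69, 65, 61, 57, 49, 42, 41, 41
The 2 values of 41 occupy positions 10–11 → each gets rank 11.

6, 2, 7, 9, 11, 5, 8, 4, 11, 1, 3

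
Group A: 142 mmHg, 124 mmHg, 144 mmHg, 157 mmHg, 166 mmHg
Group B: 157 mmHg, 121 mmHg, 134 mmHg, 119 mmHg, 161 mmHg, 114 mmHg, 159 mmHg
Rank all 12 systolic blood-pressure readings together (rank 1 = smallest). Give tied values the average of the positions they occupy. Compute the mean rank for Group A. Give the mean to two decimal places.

Sorted (ascending): 114, 119, 121, 124, 134, 142, 144, 157, 157, 159, 161, 166
The 2 values of 157 occupy positions 8–9 → average rank (8+9)/2 = 8.5.
Group A values → pooled ranks: 142→6, 124→4, 144→7, 157→8.5, 166→12
Mean rank = (6 + 4 + 7 + 8.5 + 12) / 5 = 7.50

7.50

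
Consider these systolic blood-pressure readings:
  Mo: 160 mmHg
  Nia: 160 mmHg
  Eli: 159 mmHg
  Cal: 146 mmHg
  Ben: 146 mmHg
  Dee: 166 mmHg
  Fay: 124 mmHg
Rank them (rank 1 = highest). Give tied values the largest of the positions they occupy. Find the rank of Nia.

3

Sorted (descending): 166, 160, 160, 159, 146, 146, 124
The 2 values of 160 occupy positions 2–3 → each gets rank 3.
The 2 values of 146 occupy positions 5–6 → each gets rank 6.
Nia has value 160 mmHg → rank 3.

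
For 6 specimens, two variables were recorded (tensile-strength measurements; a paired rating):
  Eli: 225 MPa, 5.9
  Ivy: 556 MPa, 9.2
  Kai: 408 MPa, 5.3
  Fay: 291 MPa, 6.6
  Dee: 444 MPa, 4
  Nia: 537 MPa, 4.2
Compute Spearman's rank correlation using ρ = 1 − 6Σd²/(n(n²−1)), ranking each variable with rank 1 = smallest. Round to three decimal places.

-0.029

Ranks of variable 1: 1, 6, 3, 2, 4, 5
Ranks of variable 2: 4, 6, 3, 5, 1, 2
d = r₁ − r₂: -3, 0, 0, -3, 3, 3
d²: 9, 0, 0, 9, 9, 9; Σd² = 36
ρ = 1 − 6·36/(6·35) = 1 − 216/210 = -0.029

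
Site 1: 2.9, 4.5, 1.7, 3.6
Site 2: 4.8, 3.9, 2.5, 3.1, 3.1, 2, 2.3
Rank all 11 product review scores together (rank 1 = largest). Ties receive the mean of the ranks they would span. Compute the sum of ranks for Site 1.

24

Sorted (descending): 4.8, 4.5, 3.9, 3.6, 3.1, 3.1, 2.9, 2.5, 2.3, 2, 1.7
The 2 values of 3.1 occupy positions 5–6 → average rank (5+6)/2 = 5.5.
Site 1 values → pooled ranks: 2.9→7, 4.5→2, 1.7→11, 3.6→4
Rank sum = 7 + 2 + 11 + 4 = 24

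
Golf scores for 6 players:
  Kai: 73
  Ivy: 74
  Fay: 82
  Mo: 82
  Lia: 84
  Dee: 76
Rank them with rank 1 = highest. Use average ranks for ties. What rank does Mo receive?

2.5

Sorted (descending): 84, 82, 82, 76, 74, 73
The 2 values of 82 occupy positions 2–3 → average rank (2+3)/2 = 2.5.
Mo has value 82 → rank 2.5.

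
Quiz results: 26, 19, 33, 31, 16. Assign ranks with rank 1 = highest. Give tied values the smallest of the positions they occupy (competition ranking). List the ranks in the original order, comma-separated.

Sorted (descending): 33, 31, 26, 19, 16
No ties — each value takes its position as its rank.

3, 4, 1, 2, 5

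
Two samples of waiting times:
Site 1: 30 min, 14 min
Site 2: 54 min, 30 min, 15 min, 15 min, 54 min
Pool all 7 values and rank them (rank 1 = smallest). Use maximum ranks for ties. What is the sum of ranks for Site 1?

6

Sorted (ascending): 14, 15, 15, 30, 30, 54, 54
The 2 values of 15 occupy positions 2–3 → each gets rank 3.
The 2 values of 30 occupy positions 4–5 → each gets rank 5.
The 2 values of 54 occupy positions 6–7 → each gets rank 7.
Site 1 values → pooled ranks: 30→5, 14→1
Rank sum = 5 + 1 = 6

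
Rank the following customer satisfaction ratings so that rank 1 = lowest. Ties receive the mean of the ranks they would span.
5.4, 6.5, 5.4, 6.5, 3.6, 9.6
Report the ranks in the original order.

2.5, 4.5, 2.5, 4.5, 1, 6

Sorted (ascending): 3.6, 5.4, 5.4, 6.5, 6.5, 9.6
The 2 values of 5.4 occupy positions 2–3 → average rank (2+3)/2 = 2.5.
The 2 values of 6.5 occupy positions 4–5 → average rank (4+5)/2 = 4.5.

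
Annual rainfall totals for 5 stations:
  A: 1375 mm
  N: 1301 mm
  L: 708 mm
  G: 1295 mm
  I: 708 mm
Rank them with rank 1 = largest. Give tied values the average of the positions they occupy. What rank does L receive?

Sorted (descending): 1375, 1301, 1295, 708, 708
The 2 values of 708 occupy positions 4–5 → average rank (4+5)/2 = 4.5.
L has value 708 mm → rank 4.5.

4.5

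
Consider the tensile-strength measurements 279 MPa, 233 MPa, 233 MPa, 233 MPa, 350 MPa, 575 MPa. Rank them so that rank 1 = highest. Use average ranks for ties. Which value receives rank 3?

Sorted (descending): 575, 350, 279, 233, 233, 233
The 3 values of 233 occupy positions 4–6 → average rank 5.
Rank 3 → value 279.

279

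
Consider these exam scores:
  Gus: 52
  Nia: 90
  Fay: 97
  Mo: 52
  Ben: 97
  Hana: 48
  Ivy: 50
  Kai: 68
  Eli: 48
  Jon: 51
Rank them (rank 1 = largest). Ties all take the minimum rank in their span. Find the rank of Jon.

7

Sorted (descending): 97, 97, 90, 68, 52, 52, 51, 50, 48, 48
The 2 values of 97 occupy positions 1–2 → each gets rank 1.
The 2 values of 52 occupy positions 5–6 → each gets rank 5.
The 2 values of 48 occupy positions 9–10 → each gets rank 9.
Jon has value 51 → rank 7.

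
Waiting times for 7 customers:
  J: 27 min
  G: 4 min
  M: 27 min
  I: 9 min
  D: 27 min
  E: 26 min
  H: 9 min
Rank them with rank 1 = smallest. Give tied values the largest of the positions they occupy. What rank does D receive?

Sorted (ascending): 4, 9, 9, 26, 27, 27, 27
The 2 values of 9 occupy positions 2–3 → each gets rank 3.
The 3 values of 27 occupy positions 5–7 → each gets rank 7.
D has value 27 min → rank 7.

7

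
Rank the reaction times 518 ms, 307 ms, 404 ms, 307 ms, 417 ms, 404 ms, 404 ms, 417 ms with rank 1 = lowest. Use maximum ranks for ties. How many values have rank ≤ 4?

2

Sorted (ascending): 307, 307, 404, 404, 404, 417, 417, 518
The 2 values of 307 occupy positions 1–2 → each gets rank 2.
The 3 values of 404 occupy positions 3–5 → each gets rank 5.
The 2 values of 417 occupy positions 6–7 → each gets rank 7.
Ranks ≤ 4: {2, 2} → 2 values.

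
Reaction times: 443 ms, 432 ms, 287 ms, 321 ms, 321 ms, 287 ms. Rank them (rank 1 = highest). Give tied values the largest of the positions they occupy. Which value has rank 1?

Sorted (descending): 443, 432, 321, 321, 287, 287
The 2 values of 321 occupy positions 3–4 → each gets rank 4.
The 2 values of 287 occupy positions 5–6 → each gets rank 6.
Rank 1 → value 443.

443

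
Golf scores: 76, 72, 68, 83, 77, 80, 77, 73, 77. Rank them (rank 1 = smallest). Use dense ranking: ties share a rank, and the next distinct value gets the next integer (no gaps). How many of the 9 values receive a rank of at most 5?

7

Sorted (ascending): 68, 72, 73, 76, 77, 77, 77, 80, 83
The 3 values of 77 share dense rank 5.
Remaining distinct values take the next consecutive integers.
Ranks ≤ 5: {1, 2, 3, 4, 5, 5, 5} → 7 values.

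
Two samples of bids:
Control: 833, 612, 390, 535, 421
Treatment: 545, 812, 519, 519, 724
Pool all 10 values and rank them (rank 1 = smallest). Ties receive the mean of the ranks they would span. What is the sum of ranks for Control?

Sorted (ascending): 390, 421, 519, 519, 535, 545, 612, 724, 812, 833
The 2 values of 519 occupy positions 3–4 → average rank (3+4)/2 = 3.5.
Control values → pooled ranks: 833→10, 612→7, 390→1, 535→5, 421→2
Rank sum = 10 + 7 + 1 + 5 + 2 = 25

25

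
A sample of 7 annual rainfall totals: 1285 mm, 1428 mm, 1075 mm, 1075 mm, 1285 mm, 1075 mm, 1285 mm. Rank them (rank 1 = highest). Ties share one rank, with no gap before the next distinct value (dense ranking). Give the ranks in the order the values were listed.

2, 1, 3, 3, 2, 3, 2

Sorted (descending): 1428, 1285, 1285, 1285, 1075, 1075, 1075
The 3 values of 1285 share dense rank 2.
The 3 values of 1075 share dense rank 3.
Remaining distinct values take the next consecutive integers.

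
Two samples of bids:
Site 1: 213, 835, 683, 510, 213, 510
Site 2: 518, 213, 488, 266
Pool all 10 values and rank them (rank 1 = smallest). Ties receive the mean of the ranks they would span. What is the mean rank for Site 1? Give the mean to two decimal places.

6.00

Sorted (ascending): 213, 213, 213, 266, 488, 510, 510, 518, 683, 835
The 3 values of 213 occupy positions 1–3 → average rank 2.
The 2 values of 510 occupy positions 6–7 → average rank (6+7)/2 = 6.5.
Site 1 values → pooled ranks: 213→2, 835→10, 683→9, 510→6.5, 213→2, 510→6.5
Mean rank = (2 + 10 + 9 + 6.5 + 2 + 6.5) / 6 = 6.00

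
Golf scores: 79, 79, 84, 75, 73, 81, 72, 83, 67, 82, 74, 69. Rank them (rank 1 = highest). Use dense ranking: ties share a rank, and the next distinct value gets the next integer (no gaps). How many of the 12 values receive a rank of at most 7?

8

Sorted (descending): 84, 83, 82, 81, 79, 79, 75, 74, 73, 72, 69, 67
The 2 values of 79 share dense rank 5.
Remaining distinct values take the next consecutive integers.
Ranks ≤ 7: {1, 2, 3, 4, 5, 5, 6, 7} → 8 values.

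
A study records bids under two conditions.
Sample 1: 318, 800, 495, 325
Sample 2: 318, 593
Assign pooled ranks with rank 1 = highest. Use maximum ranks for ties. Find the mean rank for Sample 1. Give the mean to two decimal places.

3.50

Sorted (descending): 800, 593, 495, 325, 318, 318
The 2 values of 318 occupy positions 5–6 → each gets rank 6.
Sample 1 values → pooled ranks: 318→6, 800→1, 495→3, 325→4
Mean rank = (6 + 1 + 3 + 4) / 4 = 3.50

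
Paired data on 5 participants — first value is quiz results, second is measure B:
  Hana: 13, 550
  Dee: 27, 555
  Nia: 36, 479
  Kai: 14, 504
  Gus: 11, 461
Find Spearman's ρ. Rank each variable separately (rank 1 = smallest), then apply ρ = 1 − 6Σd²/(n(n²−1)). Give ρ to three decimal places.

Ranks of variable 1: 2, 4, 5, 3, 1
Ranks of variable 2: 4, 5, 2, 3, 1
d = r₁ − r₂: -2, -1, 3, 0, 0
d²: 4, 1, 9, 0, 0; Σd² = 14
ρ = 1 − 6·14/(5·24) = 1 − 84/120 = 0.300

0.300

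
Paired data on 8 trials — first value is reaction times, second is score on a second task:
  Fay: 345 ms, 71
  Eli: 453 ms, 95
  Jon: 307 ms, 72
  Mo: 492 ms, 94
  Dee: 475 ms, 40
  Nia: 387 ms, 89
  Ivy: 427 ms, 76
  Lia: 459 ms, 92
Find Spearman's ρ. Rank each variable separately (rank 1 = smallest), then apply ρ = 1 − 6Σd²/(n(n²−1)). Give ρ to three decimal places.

0.357

Ranks of variable 1: 2, 5, 1, 8, 7, 3, 4, 6
Ranks of variable 2: 2, 8, 3, 7, 1, 5, 4, 6
d = r₁ − r₂: 0, -3, -2, 1, 6, -2, 0, 0
d²: 0, 9, 4, 1, 36, 4, 0, 0; Σd² = 54
ρ = 1 − 6·54/(8·63) = 1 − 324/504 = 0.357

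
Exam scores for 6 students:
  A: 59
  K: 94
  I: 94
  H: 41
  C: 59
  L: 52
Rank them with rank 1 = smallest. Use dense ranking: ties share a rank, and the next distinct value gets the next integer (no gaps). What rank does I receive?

Sorted (ascending): 41, 52, 59, 59, 94, 94
The 2 values of 59 share dense rank 3.
The 2 values of 94 share dense rank 4.
Remaining distinct values take the next consecutive integers.
I has value 94 → rank 4.

4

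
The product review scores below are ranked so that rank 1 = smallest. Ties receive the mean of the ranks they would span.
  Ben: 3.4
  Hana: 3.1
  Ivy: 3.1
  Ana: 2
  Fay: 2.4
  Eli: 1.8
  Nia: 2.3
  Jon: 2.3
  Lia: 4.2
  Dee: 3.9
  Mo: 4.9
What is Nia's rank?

Sorted (ascending): 1.8, 2, 2.3, 2.3, 2.4, 3.1, 3.1, 3.4, 3.9, 4.2, 4.9
The 2 values of 2.3 occupy positions 3–4 → average rank (3+4)/2 = 3.5.
The 2 values of 3.1 occupy positions 6–7 → average rank (6+7)/2 = 6.5.
Nia has value 2.3 → rank 3.5.

3.5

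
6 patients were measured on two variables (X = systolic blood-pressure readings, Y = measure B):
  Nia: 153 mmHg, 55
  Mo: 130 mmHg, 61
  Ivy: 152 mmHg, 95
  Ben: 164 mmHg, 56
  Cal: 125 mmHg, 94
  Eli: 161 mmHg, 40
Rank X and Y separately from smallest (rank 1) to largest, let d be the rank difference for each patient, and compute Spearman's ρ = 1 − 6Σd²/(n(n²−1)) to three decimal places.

Ranks of variable 1: 4, 2, 3, 6, 1, 5
Ranks of variable 2: 2, 4, 6, 3, 5, 1
d = r₁ − r₂: 2, -2, -3, 3, -4, 4
d²: 4, 4, 9, 9, 16, 16; Σd² = 58
ρ = 1 − 6·58/(6·35) = 1 − 348/210 = -0.657

-0.657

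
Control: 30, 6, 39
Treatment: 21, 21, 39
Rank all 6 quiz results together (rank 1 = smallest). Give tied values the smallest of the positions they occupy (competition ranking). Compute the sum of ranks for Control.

Sorted (ascending): 6, 21, 21, 30, 39, 39
The 2 values of 21 occupy positions 2–3 → each gets rank 2.
The 2 values of 39 occupy positions 5–6 → each gets rank 5.
Control values → pooled ranks: 30→4, 6→1, 39→5
Rank sum = 4 + 1 + 5 = 10

10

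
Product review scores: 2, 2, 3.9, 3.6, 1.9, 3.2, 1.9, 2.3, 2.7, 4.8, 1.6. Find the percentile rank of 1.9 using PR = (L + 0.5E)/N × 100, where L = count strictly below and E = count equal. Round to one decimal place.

N = 11.
Strictly below 1.9: 1. Equal to 1.9: 2.
PR = (1 + 0.5·2)/11 × 100 = 18.2

18.2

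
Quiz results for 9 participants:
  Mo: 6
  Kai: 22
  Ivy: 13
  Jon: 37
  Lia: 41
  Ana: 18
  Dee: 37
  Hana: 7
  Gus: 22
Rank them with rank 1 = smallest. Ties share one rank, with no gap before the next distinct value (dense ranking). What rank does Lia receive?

7

Sorted (ascending): 6, 7, 13, 18, 22, 22, 37, 37, 41
The 2 values of 22 share dense rank 5.
The 2 values of 37 share dense rank 6.
Remaining distinct values take the next consecutive integers.
Lia has value 41 → rank 7.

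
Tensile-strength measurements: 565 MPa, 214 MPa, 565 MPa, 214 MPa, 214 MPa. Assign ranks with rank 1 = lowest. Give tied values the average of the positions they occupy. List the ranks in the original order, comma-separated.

Sorted (ascending): 214, 214, 214, 565, 565
The 3 values of 214 occupy positions 1–3 → average rank 2.
The 2 values of 565 occupy positions 4–5 → average rank (4+5)/2 = 4.5.

4.5, 2, 4.5, 2, 2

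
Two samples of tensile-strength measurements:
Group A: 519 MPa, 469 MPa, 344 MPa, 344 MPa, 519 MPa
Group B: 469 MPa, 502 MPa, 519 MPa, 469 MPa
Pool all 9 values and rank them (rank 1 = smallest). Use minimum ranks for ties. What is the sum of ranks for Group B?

Sorted (ascending): 344, 344, 469, 469, 469, 502, 519, 519, 519
The 2 values of 344 occupy positions 1–2 → each gets rank 1.
The 3 values of 469 occupy positions 3–5 → each gets rank 3.
The 3 values of 519 occupy positions 7–9 → each gets rank 7.
Group B values → pooled ranks: 469→3, 502→6, 519→7, 469→3
Rank sum = 3 + 6 + 7 + 3 = 19

19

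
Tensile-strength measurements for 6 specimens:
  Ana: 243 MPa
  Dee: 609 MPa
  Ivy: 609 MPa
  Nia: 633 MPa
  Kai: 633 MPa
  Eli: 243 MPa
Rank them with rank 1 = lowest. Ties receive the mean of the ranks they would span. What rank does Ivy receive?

Sorted (ascending): 243, 243, 609, 609, 633, 633
The 2 values of 243 occupy positions 1–2 → average rank (1+2)/2 = 1.5.
The 2 values of 609 occupy positions 3–4 → average rank (3+4)/2 = 3.5.
The 2 values of 633 occupy positions 5–6 → average rank (5+6)/2 = 5.5.
Ivy has value 609 MPa → rank 3.5.

3.5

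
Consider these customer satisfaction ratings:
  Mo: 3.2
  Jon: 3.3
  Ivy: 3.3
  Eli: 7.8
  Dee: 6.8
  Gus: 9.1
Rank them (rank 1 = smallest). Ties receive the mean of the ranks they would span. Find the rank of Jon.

2.5

Sorted (ascending): 3.2, 3.3, 3.3, 6.8, 7.8, 9.1
The 2 values of 3.3 occupy positions 2–3 → average rank (2+3)/2 = 2.5.
Jon has value 3.3 → rank 2.5.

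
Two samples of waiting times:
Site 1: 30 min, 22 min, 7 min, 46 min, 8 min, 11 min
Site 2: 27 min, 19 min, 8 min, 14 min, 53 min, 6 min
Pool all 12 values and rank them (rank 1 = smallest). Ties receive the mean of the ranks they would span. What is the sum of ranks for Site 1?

Sorted (ascending): 6, 7, 8, 8, 11, 14, 19, 22, 27, 30, 46, 53
The 2 values of 8 occupy positions 3–4 → average rank (3+4)/2 = 3.5.
Site 1 values → pooled ranks: 30→10, 22→8, 7→2, 46→11, 8→3.5, 11→5
Rank sum = 10 + 8 + 2 + 11 + 3.5 + 5 = 39.5

39.5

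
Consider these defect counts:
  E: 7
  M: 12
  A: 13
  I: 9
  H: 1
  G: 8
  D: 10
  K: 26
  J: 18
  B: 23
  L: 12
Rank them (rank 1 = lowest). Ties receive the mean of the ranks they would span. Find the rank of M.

Sorted (ascending): 1, 7, 8, 9, 10, 12, 12, 13, 18, 23, 26
The 2 values of 12 occupy positions 6–7 → average rank (6+7)/2 = 6.5.
M has value 12 → rank 6.5.

6.5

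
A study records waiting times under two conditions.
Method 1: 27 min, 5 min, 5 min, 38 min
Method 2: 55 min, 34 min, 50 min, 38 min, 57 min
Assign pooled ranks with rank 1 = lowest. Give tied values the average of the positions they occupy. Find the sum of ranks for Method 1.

11.5

Sorted (ascending): 5, 5, 27, 34, 38, 38, 50, 55, 57
The 2 values of 5 occupy positions 1–2 → average rank (1+2)/2 = 1.5.
The 2 values of 38 occupy positions 5–6 → average rank (5+6)/2 = 5.5.
Method 1 values → pooled ranks: 27→3, 5→1.5, 5→1.5, 38→5.5
Rank sum = 3 + 1.5 + 1.5 + 5.5 = 11.5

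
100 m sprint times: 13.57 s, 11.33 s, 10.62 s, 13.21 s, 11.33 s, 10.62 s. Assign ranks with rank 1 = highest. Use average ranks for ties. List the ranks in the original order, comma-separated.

1, 3.5, 5.5, 2, 3.5, 5.5

Sorted (descending): 13.57, 13.21, 11.33, 11.33, 10.62, 10.62
The 2 values of 11.33 occupy positions 3–4 → average rank (3+4)/2 = 3.5.
The 2 values of 10.62 occupy positions 5–6 → average rank (5+6)/2 = 5.5.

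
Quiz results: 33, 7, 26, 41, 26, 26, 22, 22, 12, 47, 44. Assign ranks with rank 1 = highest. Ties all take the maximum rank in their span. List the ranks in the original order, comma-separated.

Sorted (descending): 47, 44, 41, 33, 26, 26, 26, 22, 22, 12, 7
The 3 values of 26 occupy positions 5–7 → each gets rank 7.
The 2 values of 22 occupy positions 8–9 → each gets rank 9.

4, 11, 7, 3, 7, 7, 9, 9, 10, 1, 2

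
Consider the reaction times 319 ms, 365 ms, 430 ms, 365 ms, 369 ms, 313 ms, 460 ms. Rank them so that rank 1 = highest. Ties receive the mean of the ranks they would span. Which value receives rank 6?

Sorted (descending): 460, 430, 369, 365, 365, 319, 313
The 2 values of 365 occupy positions 4–5 → average rank (4+5)/2 = 4.5.
Rank 6 → value 319.

319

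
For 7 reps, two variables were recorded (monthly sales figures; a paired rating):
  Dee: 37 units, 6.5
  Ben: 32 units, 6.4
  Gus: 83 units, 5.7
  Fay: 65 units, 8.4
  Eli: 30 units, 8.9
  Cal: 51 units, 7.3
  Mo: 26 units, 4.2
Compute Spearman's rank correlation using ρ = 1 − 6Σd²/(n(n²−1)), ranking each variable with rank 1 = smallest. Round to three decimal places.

0.107

Ranks of variable 1: 4, 3, 7, 6, 2, 5, 1
Ranks of variable 2: 4, 3, 2, 6, 7, 5, 1
d = r₁ − r₂: 0, 0, 5, 0, -5, 0, 0
d²: 0, 0, 25, 0, 25, 0, 0; Σd² = 50
ρ = 1 − 6·50/(7·48) = 1 − 300/336 = 0.107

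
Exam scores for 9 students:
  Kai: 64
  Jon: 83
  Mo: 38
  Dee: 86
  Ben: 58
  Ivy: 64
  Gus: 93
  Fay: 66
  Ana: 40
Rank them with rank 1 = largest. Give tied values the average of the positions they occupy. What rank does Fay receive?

4

Sorted (descending): 93, 86, 83, 66, 64, 64, 58, 40, 38
The 2 values of 64 occupy positions 5–6 → average rank (5+6)/2 = 5.5.
Fay has value 66 → rank 4.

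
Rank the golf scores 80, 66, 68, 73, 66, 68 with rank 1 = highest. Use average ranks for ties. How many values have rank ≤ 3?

2

Sorted (descending): 80, 73, 68, 68, 66, 66
The 2 values of 68 occupy positions 3–4 → average rank (3+4)/2 = 3.5.
The 2 values of 66 occupy positions 5–6 → average rank (5+6)/2 = 5.5.
Ranks ≤ 3: {1, 2} → 2 values.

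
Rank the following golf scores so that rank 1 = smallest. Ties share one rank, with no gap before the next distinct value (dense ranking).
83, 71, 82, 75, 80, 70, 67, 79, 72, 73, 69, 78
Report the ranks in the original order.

Sorted (ascending): 67, 69, 70, 71, 72, 73, 75, 78, 79, 80, 82, 83
No ties — each value takes its position as its rank.

12, 4, 11, 7, 10, 3, 1, 9, 5, 6, 2, 8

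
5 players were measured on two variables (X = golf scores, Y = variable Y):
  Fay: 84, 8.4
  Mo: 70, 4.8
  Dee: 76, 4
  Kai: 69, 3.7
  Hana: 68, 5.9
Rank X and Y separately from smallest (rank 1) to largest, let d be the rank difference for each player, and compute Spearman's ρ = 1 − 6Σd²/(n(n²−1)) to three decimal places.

0.300

Ranks of variable 1: 5, 3, 4, 2, 1
Ranks of variable 2: 5, 3, 2, 1, 4
d = r₁ − r₂: 0, 0, 2, 1, -3
d²: 0, 0, 4, 1, 9; Σd² = 14
ρ = 1 − 6·14/(5·24) = 1 − 84/120 = 0.300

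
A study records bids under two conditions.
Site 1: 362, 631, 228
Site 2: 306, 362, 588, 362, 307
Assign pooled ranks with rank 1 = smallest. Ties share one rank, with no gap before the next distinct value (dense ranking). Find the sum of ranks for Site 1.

11

Sorted (ascending): 228, 306, 307, 362, 362, 362, 588, 631
The 3 values of 362 share dense rank 4.
Remaining distinct values take the next consecutive integers.
Site 1 values → pooled ranks: 362→4, 631→6, 228→1
Rank sum = 4 + 6 + 1 = 11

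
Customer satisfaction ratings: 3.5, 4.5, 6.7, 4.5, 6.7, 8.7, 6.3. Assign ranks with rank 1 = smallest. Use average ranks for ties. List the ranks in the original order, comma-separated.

1, 2.5, 5.5, 2.5, 5.5, 7, 4

Sorted (ascending): 3.5, 4.5, 4.5, 6.3, 6.7, 6.7, 8.7
The 2 values of 4.5 occupy positions 2–3 → average rank (2+3)/2 = 2.5.
The 2 values of 6.7 occupy positions 5–6 → average rank (5+6)/2 = 5.5.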